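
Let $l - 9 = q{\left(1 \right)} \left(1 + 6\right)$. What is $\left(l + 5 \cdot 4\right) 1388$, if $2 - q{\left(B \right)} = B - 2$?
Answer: $69400$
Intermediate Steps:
$q{\left(B \right)} = 4 - B$ ($q{\left(B \right)} = 2 - \left(B - 2\right) = 2 - \left(-2 + B\right) = 4 - B$)
$l = 30$ ($l = 9 + \left(4 - 1\right) \left(1 + 6\right) = 9 + \left(4 - 1\right) 7 = 9 + 3 \cdot 7 = 9 + 21 = 30$)
$\left(l + 5 \cdot 4\right) 1388 = \left(30 + 5 \cdot 4\right) 1388 = \left(30 + 20\right) 1388 = 50 \cdot 1388 = 69400$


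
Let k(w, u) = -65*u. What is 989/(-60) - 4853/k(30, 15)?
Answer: -44873/3900 ≈ -11.506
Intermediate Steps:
989/(-60) - 4853/k(30, 15) = 989/(-60) - 4853/((-65*15)) = 989*(-1/60) - 4853/(-975) = -989/60 - 4853*(-1/975) = -989/60 + 4853/975 = -44873/3900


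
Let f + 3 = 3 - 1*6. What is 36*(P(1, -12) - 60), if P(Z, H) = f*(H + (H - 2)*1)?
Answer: 3456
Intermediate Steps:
f = -6 (f = -3 + (3 - 1*6) = -3 + (3 - 6) = -3 - 3 = -6)
P(Z, H) = 12 - 12*H (P(Z, H) = -6*(H + (H - 2)*1) = -6*(H + (-2 + H)*1) = -6*(H + (-2 + H)) = -6*(-2 + 2*H) = 12 - 12*H)
36*(P(1, -12) - 60) = 36*((12 - 12*(-12)) - 60) = 36*((12 + 144) - 60) = 36*(156 - 60) = 36*96 = 3456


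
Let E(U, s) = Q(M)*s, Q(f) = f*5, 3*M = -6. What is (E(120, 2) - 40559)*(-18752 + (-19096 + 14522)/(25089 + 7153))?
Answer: 1752452108363/2303 ≈ 7.6094e+8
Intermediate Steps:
M = -2 (M = (⅓)*(-6) = -2)
Q(f) = 5*f
E(U, s) = -10*s (E(U, s) = (5*(-2))*s = -10*s)
(E(120, 2) - 40559)*(-18752 + (-19096 + 14522)/(25089 + 7153)) = (-10*2 - 40559)*(-18752 + (-19096 + 14522)/(25089 + 7153)) = (-20 - 40559)*(-18752 - 4574/32242) = -40579*(-18752 - 4574*1/32242) = -40579*(-18752 - 2287/16121) = -40579*(-302303279/16121) = 1752452108363/2303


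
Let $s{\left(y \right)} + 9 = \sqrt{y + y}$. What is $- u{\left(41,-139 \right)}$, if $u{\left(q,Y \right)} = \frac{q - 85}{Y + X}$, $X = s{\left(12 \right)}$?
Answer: $- \frac{814}{2735} - \frac{11 \sqrt{6}}{2735} \approx -0.30748$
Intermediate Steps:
$s{\left(y \right)} = -9 + \sqrt{2} \sqrt{y}$ ($s{\left(y \right)} = -9 + \sqrt{y + y} = -9 + \sqrt{2 y} = -9 + \sqrt{2} \sqrt{y}$)
$X = -9 + 2 \sqrt{6}$ ($X = -9 + \sqrt{2} \sqrt{12} = -9 + \sqrt{2} \cdot 2 \sqrt{3} = -9 + 2 \sqrt{6} \approx -4.101$)
$u{\left(q,Y \right)} = \frac{-85 + q}{-9 + Y + 2 \sqrt{6}}$ ($u{\left(q,Y \right)} = \frac{q - 85}{Y - \left(9 - 2 \sqrt{6}\right)} = \frac{-85 + q}{-9 + Y + 2 \sqrt{6}}$)
$- u{\left(41,-139 \right)} = - \frac{-85 + 41}{-9 - 139 + 2 \sqrt{6}} = - \frac{-44}{-148 + 2 \sqrt{6}} = \frac{44}{-148 + 2 \sqrt{6}}$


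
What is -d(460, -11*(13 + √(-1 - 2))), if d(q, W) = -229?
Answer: 229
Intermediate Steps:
-d(460, -11*(13 + √(-1 - 2))) = -1*(-229) = 229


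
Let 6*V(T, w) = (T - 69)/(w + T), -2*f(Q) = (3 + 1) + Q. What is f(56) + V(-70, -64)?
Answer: -23981/804 ≈ -29.827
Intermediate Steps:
f(Q) = -2 - Q/2 (f(Q) = -((3 + 1) + Q)/2 = -(4 + Q)/2 = -2 - Q/2)
V(T, w) = (-69 + T)/(6*(T + w)) (V(T, w) = ((T - 69)/(w + T))/6 = ((-69 + T)/(T + w))/6 = (-69 + T)/(6*(T + w)))
f(56) + V(-70, -64) = (-2 - ½*56) + (-69 - 70)/(6*(-70 - 64)) = (-2 - 28) + (⅙)*(-139)/(-134) = -30 + (⅙)*(-1/134)*(-139) = -30 + 139/804 = -23981/804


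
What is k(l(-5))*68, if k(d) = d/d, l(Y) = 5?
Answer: 68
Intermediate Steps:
k(d) = 1
k(l(-5))*68 = 1*68 = 68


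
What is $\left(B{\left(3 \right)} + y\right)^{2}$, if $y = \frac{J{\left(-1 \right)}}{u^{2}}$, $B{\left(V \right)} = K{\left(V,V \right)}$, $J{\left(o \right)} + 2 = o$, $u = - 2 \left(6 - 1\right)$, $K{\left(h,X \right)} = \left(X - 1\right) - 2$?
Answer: $\frac{9}{10000} \approx 0.0009$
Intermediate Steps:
$K{\left(h,X \right)} = -3 + X$ ($K{\left(h,X \right)} = \left(-1 + X\right) - 2 = -3 + X$)
$u = -10$ ($u = \left(-2\right) 5 = -10$)
$J{\left(o \right)} = -2 + o$
$B{\left(V \right)} = -3 + V$
$y = - \frac{3}{100}$ ($y = \frac{-2 - 1}{\left(-10\right)^{2}} = - \frac{3}{100} \approx -0.03$)
$\left(B{\left(3 \right)} + y\right)^{2} = \left(\left(-3 + 3\right) - \frac{3}{100}\right)^{2} = \left(0 - \frac{3}{100}\right)^{2} = \left(- \frac{3}{100}\right)^{2} = \frac{9}{10000}$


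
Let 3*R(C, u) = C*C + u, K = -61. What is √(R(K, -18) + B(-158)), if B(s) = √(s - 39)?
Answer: √(11109 + 9*I*√197)/3 ≈ 35.134 + 0.19975*I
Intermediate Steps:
R(C, u) = u/3 + C²/3 (R(C, u) = (C*C + u)/3 = (C² + u)/3 = (u + C²)/3 = u/3 + C²/3)
B(s) = √(-39 + s)
√(R(K, -18) + B(-158)) = √(((⅓)*(-18) + (⅓)*(-61)²) + √(-39 - 158)) = √((-6 + (⅓)*3721) + √(-197)) = √((-6 + 3721/3) + I*√197) = √(3703/3 + I*√197)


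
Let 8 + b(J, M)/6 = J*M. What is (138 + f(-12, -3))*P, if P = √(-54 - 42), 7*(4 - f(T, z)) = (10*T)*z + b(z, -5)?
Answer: 2368*I*√6/7 ≈ 828.63*I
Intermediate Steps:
b(J, M) = -48 + 6*J*M (b(J, M) = -48 + 6*(J*M) = -48 + 6*J*M)
f(T, z) = 76/7 + 30*z/7 - 10*T*z/7 (f(T, z) = 4 - ((10*T)*z + (-48 + 6*z*(-5)))/7 = 4 - (10*T*z + (-48 - 30*z))/7 = 4 - (-48 - 30*z + 10*T*z)/7 = 4 + (48/7 + 30*z/7 - 10*T*z/7) = 76/7 + 30*z/7 - 10*T*z/7)
P = 4*I*√6 (P = √(-96) = 4*I*√6 ≈ 9.798*I)
(138 + f(-12, -3))*P = (138 + (76/7 + (30/7)*(-3) - 10/7*(-12)*(-3)))*(4*I*√6) = (138 + (76/7 - 90/7 - 360/7))*(4*I*√6) = (138 - 374/7)*(4*I*√6) = 592*(4*I*√6)/7 = 2368*I*√6/7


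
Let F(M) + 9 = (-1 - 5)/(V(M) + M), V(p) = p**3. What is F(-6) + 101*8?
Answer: 29564/37 ≈ 799.03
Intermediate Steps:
F(M) = -9 - 6/(M + M**3) (F(M) = -9 + (-1 - 5)/(M**3 + M) = -9 - 6/(M + M**3))
F(-6) + 101*8 = (-6 - 9*(-6) - 9*(-6)**3)/(-6 + (-6)**3) + 101*8 = (-6 + 54 - 9*(-216))/(-6 - 216) + 808 = (-6 + 54 + 1944)/(-222) + 808 = -1/222*1992 + 808 = -332/37 + 808 = 29564/37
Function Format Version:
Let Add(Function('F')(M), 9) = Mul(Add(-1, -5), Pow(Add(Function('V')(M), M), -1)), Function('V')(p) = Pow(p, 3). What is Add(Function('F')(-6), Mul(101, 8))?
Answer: Rational(29564, 37) ≈ 799.03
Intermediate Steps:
Function('F')(M) = Add(-9, Mul(-6, Pow(Add(M, Pow(M, 3)), -1))) (Function('F')(M) = Add(-9, Mul(Add(-1, -5), Pow(Add(Pow(M, 3), M), -1))) = Add(-9, Mul(-6, Pow(Add(M, Pow(M, 3)), -1))))
Add(Function('F')(-6), Mul(101, 8)) = Add(Mul(Pow(Add(-6, Pow(-6, 3)), -1), Add(-6, Mul(-9, -6), Mul(-9, Pow(-6, 3)))), Mul(101, 8)) = Add(Mul(Pow(Add(-6, -216), -1), Add(-6, 54, Mul(-9, -216))), 808) = Add(Mul(Pow(-222, -1), Add(-6, 54, 1944)), 808) = Add(Mul(Rational(-1, 222), 1992), 808) = Add(Rational(-332, 37), 808) = Rational(29564, 37)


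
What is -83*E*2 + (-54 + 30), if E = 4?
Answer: -688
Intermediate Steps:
-83*E*2 + (-54 + 30) = -332*2 + (-54 + 30) = -83*8 - 24 = -664 - 24 = -688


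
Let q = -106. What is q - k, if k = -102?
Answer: -4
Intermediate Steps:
q - k = -106 - 1*(-102) = -106 + 102 = -4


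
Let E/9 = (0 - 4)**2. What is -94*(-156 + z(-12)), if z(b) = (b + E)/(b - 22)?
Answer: 255492/17 ≈ 15029.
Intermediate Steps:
E = 144 (E = 9*(0 - 4)**2 = 9*(-4)**2 = 9*16 = 144)
z(b) = (144 + b)/(-22 + b) (z(b) = (b + 144)/(b - 22) = (144 + b)/(-22 + b))
-94*(-156 + z(-12)) = -94*(-156 + (144 - 12)/(-22 - 12)) = -94*(-156 + 132/(-34)) = -94*(-156 - 1/34*132) = -94*(-156 - 66/17) = -94*(-2718/17) = 255492/17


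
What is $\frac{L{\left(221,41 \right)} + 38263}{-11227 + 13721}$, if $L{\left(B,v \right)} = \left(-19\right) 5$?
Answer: $\frac{19084}{1247} \approx 15.304$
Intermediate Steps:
$L{\left(B,v \right)} = -95$
$\frac{L{\left(221,41 \right)} + 38263}{-11227 + 13721} = \frac{-95 + 38263}{-11227 + 13721} = \frac{38168}{2494} = 38168 \cdot \frac{1}{2494} = \frac{19084}{1247}$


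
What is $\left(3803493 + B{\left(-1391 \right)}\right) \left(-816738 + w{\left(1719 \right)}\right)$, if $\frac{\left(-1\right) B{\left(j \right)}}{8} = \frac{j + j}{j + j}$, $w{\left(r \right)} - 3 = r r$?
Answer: $8132710517610$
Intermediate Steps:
$w{\left(r \right)} = 3 + r^{2}$ ($w{\left(r \right)} = 3 + r r = 3 + r^{2}$)
$B{\left(j \right)} = -8$ ($B{\left(j \right)} = - 8 \frac{j + j}{j + j} = - 8 \frac{2 j}{2 j} = - 8 \cdot 2 j \frac{1}{2 j} = \left(-8\right) 1 = -8$)
$\left(3803493 + B{\left(-1391 \right)}\right) \left(-816738 + w{\left(1719 \right)}\right) = \left(3803493 - 8\right) \left(-816738 + \left(3 + 1719^{2}\right)\right) = 3803485 \left(-816738 + \left(3 + 2954961\right)\right) = 3803485 \left(-816738 + 2954964\right) = 3803485 \cdot 2138226 = 8132710517610$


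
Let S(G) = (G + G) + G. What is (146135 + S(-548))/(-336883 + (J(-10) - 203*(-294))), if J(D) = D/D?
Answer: -144491/277200 ≈ -0.52125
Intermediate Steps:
J(D) = 1
S(G) = 3*G (S(G) = 2*G + G = 3*G)
(146135 + S(-548))/(-336883 + (J(-10) - 203*(-294))) = (146135 + 3*(-548))/(-336883 + (1 - 203*(-294))) = (146135 - 1644)/(-336883 + (1 + 59682)) = 144491/(-336883 + 59683) = 144491/(-277200) = 144491*(-1/277200) = -144491/277200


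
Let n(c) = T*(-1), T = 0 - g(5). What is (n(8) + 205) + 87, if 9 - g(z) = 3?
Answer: 298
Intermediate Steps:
g(z) = 6 (g(z) = 9 - 1*3 = 9 - 3 = 6)
T = -6 (T = 0 - 1*6 = 0 - 6 = -6)
n(c) = 6 (n(c) = -6*(-1) = 6)
(n(8) + 205) + 87 = (6 + 205) + 87 = 211 + 87 = 298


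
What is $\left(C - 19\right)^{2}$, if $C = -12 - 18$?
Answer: $2401$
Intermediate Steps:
$C = -30$ ($C = -12 - 18 = -30$)
$\left(C - 19\right)^{2} = \left(-30 - 19\right)^{2} = \left(-49\right)^{2} = 2401$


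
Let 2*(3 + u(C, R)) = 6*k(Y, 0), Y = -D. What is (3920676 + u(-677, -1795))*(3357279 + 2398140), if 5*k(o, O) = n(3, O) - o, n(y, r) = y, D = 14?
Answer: 112825872911304/5 ≈ 2.2565e+13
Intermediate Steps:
Y = -14 (Y = -1*14 = -14)
k(o, O) = ⅗ - o/5 (k(o, O) = (3 - o)/5 = ⅗ - o/5)
u(C, R) = 36/5 (u(C, R) = -3 + (6*(⅗ - ⅕*(-14)))/2 = -3 + (6*(⅗ + 14/5))/2 = -3 + (6*(17/5))/2 = -3 + (½)*(102/5) = -3 + 51/5 = 36/5)
(3920676 + u(-677, -1795))*(3357279 + 2398140) = (3920676 + 36/5)*(3357279 + 2398140) = (19603416/5)*5755419 = 112825872911304/5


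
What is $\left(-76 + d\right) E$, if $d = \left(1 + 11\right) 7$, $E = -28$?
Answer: $-224$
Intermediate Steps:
$d = 84$ ($d = 12 \cdot 7 = 84$)
$\left(-76 + d\right) E = \left(-76 + 84\right) \left(-28\right) = 8 \left(-28\right) = -224$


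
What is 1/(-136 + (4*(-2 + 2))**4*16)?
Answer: -1/136 ≈ -0.0073529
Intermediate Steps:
1/(-136 + (4*(-2 + 2))**4*16) = 1/(-136 + (4*0)**4*16) = 1/(-136 + 0**4*16) = 1/(-136 + 0*16) = 1/(-136 + 0) = 1/(-136) = -1/136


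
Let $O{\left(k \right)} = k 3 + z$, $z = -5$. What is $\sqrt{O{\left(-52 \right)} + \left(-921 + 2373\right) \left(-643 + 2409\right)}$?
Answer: $\sqrt{2564071} \approx 1601.3$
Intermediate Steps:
$O{\left(k \right)} = -5 + 3 k$ ($O{\left(k \right)} = k 3 - 5 = 3 k - 5 = -5 + 3 k$)
$\sqrt{O{\left(-52 \right)} + \left(-921 + 2373\right) \left(-643 + 2409\right)} = \sqrt{\left(-5 + 3 \left(-52\right)\right) + \left(-921 + 2373\right) \left(-643 + 2409\right)} = \sqrt{\left(-5 - 156\right) + 1452 \cdot 1766} = \sqrt{-161 + 2564232} = \sqrt{2564071}$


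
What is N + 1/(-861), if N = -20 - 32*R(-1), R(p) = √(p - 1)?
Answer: -17221/861 - 32*I*√2 ≈ -20.001 - 45.255*I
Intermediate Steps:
R(p) = √(-1 + p)
N = -20 - 32*I*√2 (N = -20 - 32*√(-1 - 1) = -20 - 32*I*√2 ≈ -20.0 - 45.255*I)
N + 1/(-861) = (-20 - 32*I*√2) + 1/(-861) = (-20 - 32*I*√2) - 1/861 = -17221/861 - 32*I*√2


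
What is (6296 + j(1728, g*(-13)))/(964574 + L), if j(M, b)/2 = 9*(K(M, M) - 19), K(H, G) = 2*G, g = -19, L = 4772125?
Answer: 68162/5736699 ≈ 0.011882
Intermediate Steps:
j(M, b) = -342 + 36*M (j(M, b) = 2*(9*(2*M - 19)) = 2*(9*(-19 + 2*M)) = 2*(-171 + 18*M) = -342 + 36*M)
(6296 + j(1728, g*(-13)))/(964574 + L) = (6296 + (-342 + 36*1728))/(964574 + 4772125) = (6296 + (-342 + 62208))/5736699 = (6296 + 61866)*(1/5736699) = 68162*(1/5736699) = 68162/5736699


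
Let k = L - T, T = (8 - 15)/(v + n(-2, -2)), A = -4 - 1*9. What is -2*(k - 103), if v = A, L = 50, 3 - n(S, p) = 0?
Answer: 537/5 ≈ 107.40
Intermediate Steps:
n(S, p) = 3 (n(S, p) = 3 - 1*0 = 3 + 0 = 3)
A = -13 (A = -4 - 9 = -13)
v = -13
T = 7/10 (T = (8 - 15)/(-13 + 3) = -7/(-10) = -7*(-⅒) = 7/10 ≈ 0.70000)
k = 493/10 (k = 50 - 1*7/10 = 50 - 7/10 = 493/10 ≈ 49.300)
-2*(k - 103) = -2*(493/10 - 103) = -2*(-537/10) = 537/5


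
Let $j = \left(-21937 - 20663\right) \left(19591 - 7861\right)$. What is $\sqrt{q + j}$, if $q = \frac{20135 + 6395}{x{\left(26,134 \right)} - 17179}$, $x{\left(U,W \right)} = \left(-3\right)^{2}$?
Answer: $\frac{i \sqrt{1473154181677201}}{1717} \approx 22354.0 i$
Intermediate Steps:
$x{\left(U,W \right)} = 9$
$q = - \frac{2653}{1717}$ ($q = \frac{20135 + 6395}{9 - 17179} = \frac{26530}{-17170} = 26530 \left(- \frac{1}{17170}\right) = - \frac{2653}{1717} \approx -1.5451$)
$j = -499698000$ ($j = \left(-42600\right) 11730 = -499698000$)
$\sqrt{q + j} = \sqrt{- \frac{2653}{1717} - 499698000} = \sqrt{- \frac{857981468653}{1717}} = \frac{i \sqrt{1473154181677201}}{1717}$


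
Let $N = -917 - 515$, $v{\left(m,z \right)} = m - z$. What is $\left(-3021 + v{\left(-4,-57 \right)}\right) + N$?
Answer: $-4400$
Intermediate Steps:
$N = -1432$
$\left(-3021 + v{\left(-4,-57 \right)}\right) + N = \left(-3021 - -53\right) - 1432 = \left(-3021 + \left(-4 + 57\right)\right) - 1432 = \left(-3021 + 53\right) - 1432 = -2968 - 1432 = -4400$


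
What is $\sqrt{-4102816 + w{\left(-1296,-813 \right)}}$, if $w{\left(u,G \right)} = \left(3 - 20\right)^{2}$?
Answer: $i \sqrt{4102527} \approx 2025.5 i$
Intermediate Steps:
$w{\left(u,G \right)} = 289$ ($w{\left(u,G \right)} = \left(3 - 20\right)^{2} = \left(-17\right)^{2} = 289$)
$\sqrt{-4102816 + w{\left(-1296,-813 \right)}} = \sqrt{-4102816 + 289} = \sqrt{-4102527} = i \sqrt{4102527}$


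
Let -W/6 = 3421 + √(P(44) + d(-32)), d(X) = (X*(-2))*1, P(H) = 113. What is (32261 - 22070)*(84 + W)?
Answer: -208324422 - 61146*√177 ≈ -2.0914e+8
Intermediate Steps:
d(X) = -2*X (d(X) = -2*X*1 = -2*X)
W = -20526 - 6*√177 (W = -6*(3421 + √(113 - 2*(-32))) = -6*(3421 + √(113 + 64)) = -6*(3421 + √177) = -20526 - 6*√177 ≈ -20606.)
(32261 - 22070)*(84 + W) = (32261 - 22070)*(84 + (-20526 - 6*√177)) = 10191*(-20442 - 6*√177) = -208324422 - 61146*√177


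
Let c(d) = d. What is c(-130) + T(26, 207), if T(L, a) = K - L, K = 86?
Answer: -70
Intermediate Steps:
T(L, a) = 86 - L
c(-130) + T(26, 207) = -130 + (86 - 1*26) = -130 + (86 - 26) = -130 + 60 = -70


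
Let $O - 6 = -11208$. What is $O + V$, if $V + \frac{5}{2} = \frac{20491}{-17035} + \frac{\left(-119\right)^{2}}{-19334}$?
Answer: $- \frac{263635144981}{23525335} \approx -11206.0$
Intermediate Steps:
$O = -11202$ ($O = 6 - 11208 = -11202$)
$V = - \frac{104342311}{23525335}$ ($V = - \frac{5}{2} + \left(\frac{20491}{-17035} + \frac{\left(-119\right)^{2}}{-19334}\right) = - \frac{5}{2} + \left(20491 \left(- \frac{1}{17035}\right) + 14161 \left(- \frac{1}{19334}\right)\right) = - \frac{5}{2} - \frac{91057947}{47050670} = - \frac{104342311}{23525335} \approx -4.4353$)
$O + V = -11202 - \frac{104342311}{23525335} = - \frac{263635144981}{23525335}$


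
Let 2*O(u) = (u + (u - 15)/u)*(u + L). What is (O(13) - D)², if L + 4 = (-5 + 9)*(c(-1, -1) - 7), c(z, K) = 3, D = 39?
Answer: 4765489/676 ≈ 7049.5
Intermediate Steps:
L = -20 (L = -4 + (-5 + 9)*(3 - 7) = -4 + 4*(-4) = -4 - 16 = -20)
O(u) = (-20 + u)*(u + (-15 + u)/u)/2 (O(u) = ((u + (u - 15)/u)*(u - 20))/2 = ((u + (-15 + u)/u)*(-20 + u))/2 = ((-20 + u)*(u + (-15 + u)/u))/2 = (-20 + u)*(u + (-15 + u)/u)/2)
(O(13) - D)² = ((½)*(300 - 1*13*(35 - 1*13² + 19*13))/13 - 1*39)² = ((½)*(1/13)*(300 - 1*13*(35 - 1*169 + 247)) - 39)² = ((½)*(1/13)*(300 - 1*13*(35 - 169 + 247)) - 39)² = ((½)*(1/13)*(300 - 1*13*113) - 39)² = ((½)*(1/13)*(300 - 1469) - 39)² = ((½)*(1/13)*(-1169) - 39)² = (-1169/26 - 39)² = (-2183/26)² = 4765489/676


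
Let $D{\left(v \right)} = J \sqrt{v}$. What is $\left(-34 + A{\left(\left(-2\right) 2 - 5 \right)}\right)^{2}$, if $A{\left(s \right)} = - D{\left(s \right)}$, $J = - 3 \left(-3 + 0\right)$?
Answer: $427 + 1836 i \approx 427.0 + 1836.0 i$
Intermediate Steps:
$J = 9$ ($J = \left(-3\right) \left(-3\right) = 9$)
$D{\left(v \right)} = 9 \sqrt{v}$
$A{\left(s \right)} = - 9 \sqrt{s}$
$\left(-34 + A{\left(\left(-2\right) 2 - 5 \right)}\right)^{2} = \left(-34 - 9 \sqrt{\left(-2\right) 2 - 5}\right)^{2} = \left(-34 - 9 \sqrt{-4 - 5}\right)^{2} = \left(-34 - 9 \sqrt{-9}\right)^{2} = \left(-34 - 9 \cdot 3 i\right)^{2} = \left(-34 - 27 i\right)^{2}$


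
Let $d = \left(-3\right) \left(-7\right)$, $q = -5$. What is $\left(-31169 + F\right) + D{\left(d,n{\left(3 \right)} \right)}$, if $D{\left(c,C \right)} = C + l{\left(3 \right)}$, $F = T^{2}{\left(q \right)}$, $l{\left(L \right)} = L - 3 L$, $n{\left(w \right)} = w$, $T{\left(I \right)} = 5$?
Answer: $-31147$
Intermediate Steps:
$d = 21$
$l{\left(L \right)} = - 2 L$
$F = 25$ ($F = 5^{2} = 25$)
$D{\left(c,C \right)} = -6 + C$ ($D{\left(c,C \right)} = C - 6 = -6 + C$)
$\left(-31169 + F\right) + D{\left(d,n{\left(3 \right)} \right)} = \left(-31169 + 25\right) + \left(-6 + 3\right) = -31144 - 3 = -31147$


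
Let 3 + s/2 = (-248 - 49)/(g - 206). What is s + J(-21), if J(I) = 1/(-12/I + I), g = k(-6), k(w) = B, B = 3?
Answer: -90653/29029 ≈ -3.1228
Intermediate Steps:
k(w) = 3
g = 3
J(I) = 1/(I - 12/I)
s = -624/203 (s = -6 + 2*((-248 - 49)/(3 - 206)) = -6 + 2*(-297/(-203)) = -6 + 2*(-297*(-1/203)) = -6 + 2*(297/203) = -6 + 594/203 = -624/203 ≈ -3.0739)
s + J(-21) = -624/203 - 21/(-12 + (-21)²) = -624/203 - 21/(-12 + 441) = -624/203 - 21/429 = -624/203 - 21*1/429 = -624/203 - 7/143 = -90653/29029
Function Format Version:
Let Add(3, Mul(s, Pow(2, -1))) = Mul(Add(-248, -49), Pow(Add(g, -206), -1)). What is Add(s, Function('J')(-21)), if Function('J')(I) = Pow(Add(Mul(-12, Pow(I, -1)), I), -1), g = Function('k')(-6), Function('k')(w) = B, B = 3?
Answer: Rational(-90653, 29029) ≈ -3.1228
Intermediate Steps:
Function('k')(w) = 3
g = 3
Function('J')(I) = Pow(Add(I, Mul(-12, Pow(I, -1))), -1)
s = Rational(-624, 203) (s = Add(-6, Mul(2, Mul(Add(-248, -49), Pow(Add(3, -206), -1)))) = Add(-6, Mul(2, Mul(-297, Pow(-203, -1)))) = Add(-6, Mul(2, Mul(-297, Rational(-1, 203)))) = Add(-6, Mul(2, Rational(297, 203))) = Add(-6, Rational(594, 203)) = Rational(-624, 203) ≈ -3.0739)
Add(s, Function('J')(-21)) = Add(Rational(-624, 203), Mul(-21, Pow(Add(-12, Pow(-21, 2)), -1))) = Add(Rational(-624, 203), Mul(-21, Pow(Add(-12, 441), -1))) = Add(Rational(-624, 203), Mul(-21, Pow(429, -1))) = Add(Rational(-624, 203), Mul(-21, Rational(1, 429))) = Add(Rational(-624, 203), Rational(-7, 143)) = Rational(-90653, 29029)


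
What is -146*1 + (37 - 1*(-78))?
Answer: -31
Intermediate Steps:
-146*1 + (37 - 1*(-78)) = -146 + (37 + 78) = -146 + 115 = -31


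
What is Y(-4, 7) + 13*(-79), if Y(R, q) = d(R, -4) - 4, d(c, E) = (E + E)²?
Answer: -967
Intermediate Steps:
d(c, E) = 4*E² (d(c, E) = (2*E)² = 4*E²)
Y(R, q) = 60 (Y(R, q) = 4*(-4)² - 4 = 4*16 - 4 = 64 - 4 = 60)
Y(-4, 7) + 13*(-79) = 60 + 13*(-79) = 60 - 1027 = -967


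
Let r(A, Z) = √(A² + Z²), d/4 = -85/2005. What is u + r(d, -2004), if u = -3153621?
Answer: -3153621 + 4*√40361212090/401 ≈ -3.1516e+6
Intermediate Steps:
d = -68/401 (d = 4*(-85/2005) = 4*(-85*1/2005) = 4*(-17/401) = -68/401 ≈ -0.16958)
u + r(d, -2004) = -3153621 + √((-68/401)² + (-2004)²) = -3153621 + √(4624/160801 + 4016016) = -3153621 + √(645779393440/160801) = -3153621 + 4*√40361212090/401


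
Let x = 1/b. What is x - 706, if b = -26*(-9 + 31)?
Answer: -403833/572 ≈ -706.00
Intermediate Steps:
b = -572 (b = -26*22 = -572)
x = -1/572 (x = 1/(-572) = -1/572 ≈ -0.0017483)
x - 706 = -1/572 - 706 = -403833/572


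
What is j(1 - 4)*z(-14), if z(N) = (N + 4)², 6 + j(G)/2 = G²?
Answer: 600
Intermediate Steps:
j(G) = -12 + 2*G²
z(N) = (4 + N)²
j(1 - 4)*z(-14) = (-12 + 2*(1 - 4)²)*(4 - 14)² = (-12 + 2*(-3)²)*(-10)² = (-12 + 2*9)*100 = (-12 + 18)*100 = 6*100 = 600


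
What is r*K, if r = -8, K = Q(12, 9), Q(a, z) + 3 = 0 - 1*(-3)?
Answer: 0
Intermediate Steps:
Q(a, z) = 0 (Q(a, z) = -3 + (0 - 1*(-3)) = -3 + (0 + 3) = -3 + 3 = 0)
K = 0
r*K = -8*0 = 0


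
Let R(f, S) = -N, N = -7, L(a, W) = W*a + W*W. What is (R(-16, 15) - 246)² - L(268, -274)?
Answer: 55477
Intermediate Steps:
L(a, W) = W² + W*a (L(a, W) = W*a + W² = W² + W*a)
R(f, S) = 7 (R(f, S) = -1*(-7) = 7)
(R(-16, 15) - 246)² - L(268, -274) = (7 - 246)² - (-274)*(-274 + 268) = (-239)² - (-274)*(-6) = 57121 - 1*1644 = 57121 - 1644 = 55477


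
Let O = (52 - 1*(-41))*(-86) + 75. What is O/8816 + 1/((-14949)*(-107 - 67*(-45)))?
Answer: -4531924007/5042716272 ≈ -0.89871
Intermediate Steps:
O = -7923 (O = (52 + 41)*(-86) + 75 = 93*(-86) + 75 = -7998 + 75 = -7923)
O/8816 + 1/((-14949)*(-107 - 67*(-45))) = -7923/8816 + 1/((-14949)*(-107 - 67*(-45))) = -7923*1/8816 - 1/(14949*(-107 + 3015)) = -417/464 - 1/14949/2908 = -417/464 - 1/14949*1/2908 = -417/464 - 1/43471692 = -4531924007/5042716272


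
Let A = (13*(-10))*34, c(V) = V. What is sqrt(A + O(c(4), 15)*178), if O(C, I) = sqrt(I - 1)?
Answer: sqrt(-4420 + 178*sqrt(14)) ≈ 61.27*I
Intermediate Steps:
A = -4420 (A = -130*34 = -4420)
O(C, I) = sqrt(-1 + I)
sqrt(A + O(c(4), 15)*178) = sqrt(-4420 + sqrt(-1 + 15)*178) = sqrt(-4420 + sqrt(14)*178) = sqrt(-4420 + 178*sqrt(14))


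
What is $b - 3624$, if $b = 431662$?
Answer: $428038$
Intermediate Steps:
$b - 3624 = 431662 - 3624 = 428038$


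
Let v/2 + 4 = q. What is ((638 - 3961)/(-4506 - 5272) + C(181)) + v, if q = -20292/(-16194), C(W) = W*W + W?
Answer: 869230438917/26390822 ≈ 32937.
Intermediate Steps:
C(W) = W + W² (C(W) = W² + W = W + W²)
q = 3382/2699 (q = -20292*(-1/16194) = 3382/2699 ≈ 1.2531)
v = -14828/2699 (v = -8 + 2*(3382/2699) = -8 + 6764/2699 = -14828/2699 ≈ -5.4939)
((638 - 3961)/(-4506 - 5272) + C(181)) + v = ((638 - 3961)/(-4506 - 5272) + 181*(1 + 181)) - 14828/2699 = (-3323/(-9778) + 181*182) - 14828/2699 = (-3323*(-1/9778) + 32942) - 14828/2699 = (3323/9778 + 32942) - 14828/2699 = 322110199/9778 - 14828/2699 = 869230438917/26390822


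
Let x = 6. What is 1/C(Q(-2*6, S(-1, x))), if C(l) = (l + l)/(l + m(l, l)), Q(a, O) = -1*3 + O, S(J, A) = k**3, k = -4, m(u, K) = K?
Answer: 1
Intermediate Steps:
S(J, A) = -64 (S(J, A) = (-4)**3 = -64)
Q(a, O) = -3 + O
C(l) = 1 (C(l) = (l + l)/(l + l) = (2*l)/((2*l)) = (2*l)*(1/(2*l)) = 1)
1/C(Q(-2*6, S(-1, x))) = 1/1 = 1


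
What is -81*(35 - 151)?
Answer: 9396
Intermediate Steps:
-81*(35 - 151) = -81*(-116) = 9396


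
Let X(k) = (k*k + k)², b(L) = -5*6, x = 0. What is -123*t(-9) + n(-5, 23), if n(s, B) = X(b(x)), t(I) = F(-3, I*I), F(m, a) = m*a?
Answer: 786789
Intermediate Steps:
b(L) = -30
X(k) = (k + k²)² (X(k) = (k² + k)² = (k + k²)²)
F(m, a) = a*m
t(I) = -3*I² (t(I) = (I*I)*(-3) = I²*(-3) = -3*I²)
n(s, B) = 756900 (n(s, B) = (-30)²*(1 - 30)² = 900*(-29)² = 900*841 = 756900)
-123*t(-9) + n(-5, 23) = -(-369)*(-9)² + 756900 = -(-369)*81 + 756900 = -123*(-243) + 756900 = 29889 + 756900 = 786789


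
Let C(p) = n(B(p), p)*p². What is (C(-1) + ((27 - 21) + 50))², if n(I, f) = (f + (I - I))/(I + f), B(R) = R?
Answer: 12769/4 ≈ 3192.3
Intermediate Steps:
n(I, f) = f/(I + f) (n(I, f) = (f + 0)/(I + f) = f/(I + f))
C(p) = p²/2 (C(p) = (p/(p + p))*p² = (p/((2*p)))*p² = (p*(1/(2*p)))*p² = p²/2)
(C(-1) + ((27 - 21) + 50))² = ((½)*(-1)² + ((27 - 21) + 50))² = ((½)*1 + (6 + 50))² = (½ + 56)² = (113/2)² = 12769/4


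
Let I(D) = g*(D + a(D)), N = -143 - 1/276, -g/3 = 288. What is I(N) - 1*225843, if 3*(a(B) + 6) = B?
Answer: -1286133/23 ≈ -55919.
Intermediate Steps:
a(B) = -6 + B/3
g = -864 (g = -3*288 = -864)
N = -39469/276 (N = -143 - 1*1/276 = -143 - 1/276 = -39469/276 ≈ -143.00)
I(D) = 5184 - 1152*D (I(D) = -864*(D + (-6 + D/3)) = -864*(-6 + 4*D/3) = 5184 - 1152*D)
I(N) - 1*225843 = (5184 - 1152*(-39469/276)) - 1*225843 = (5184 + 3789024/23) - 225843 = 3908256/23 - 225843 = -1286133/23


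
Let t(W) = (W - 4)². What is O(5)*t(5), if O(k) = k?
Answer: 5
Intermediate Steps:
t(W) = (-4 + W)²
O(5)*t(5) = 5*(-4 + 5)² = 5*1² = 5*1 = 5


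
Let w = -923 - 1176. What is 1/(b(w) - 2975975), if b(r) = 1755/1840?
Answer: -368/1095158449 ≈ -3.3602e-7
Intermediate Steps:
w = -2099
b(r) = 351/368 (b(r) = 1755*(1/1840) = 351/368)
1/(b(w) - 2975975) = 1/(351/368 - 2975975) = 1/(-1095158449/368) = -368/1095158449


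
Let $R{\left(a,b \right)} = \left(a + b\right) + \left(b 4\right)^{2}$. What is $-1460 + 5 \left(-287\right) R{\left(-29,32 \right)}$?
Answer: $-23516805$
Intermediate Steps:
$R{\left(a,b \right)} = a + b + 16 b^{2}$ ($R{\left(a,b \right)} = \left(a + b\right) + \left(4 b\right)^{2} = \left(a + b\right) + 16 b^{2} = a + b + 16 b^{2}$)
$-1460 + 5 \left(-287\right) R{\left(-29,32 \right)} = -1460 + 5 \left(-287\right) \left(-29 + 32 + 16 \cdot 32^{2}\right) = -1460 - 1435 \left(-29 + 32 + 16 \cdot 1024\right) = -1460 - 1435 \left(-29 + 32 + 16384\right) = -1460 - 23515345 = -23516805$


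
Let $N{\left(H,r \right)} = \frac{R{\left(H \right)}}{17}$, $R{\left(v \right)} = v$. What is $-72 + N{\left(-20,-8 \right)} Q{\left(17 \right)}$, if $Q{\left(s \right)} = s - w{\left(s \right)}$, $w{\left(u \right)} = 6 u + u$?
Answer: $48$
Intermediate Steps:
$w{\left(u \right)} = 7 u$
$N{\left(H,r \right)} = \frac{H}{17}$
$Q{\left(s \right)} = - 6 s$ ($Q{\left(s \right)} = s - 7 s = - 6 s$)
$-72 + N{\left(-20,-8 \right)} Q{\left(17 \right)} = -72 + \frac{1}{17} \left(-20\right) \left(\left(-6\right) 17\right) = -72 - -120 = -72 + 120 = 48$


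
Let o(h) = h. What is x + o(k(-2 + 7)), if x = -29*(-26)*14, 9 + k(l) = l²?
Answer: 10572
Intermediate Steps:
k(l) = -9 + l²
x = 10556 (x = 754*14 = 10556)
x + o(k(-2 + 7)) = 10556 + (-9 + (-2 + 7)²) = 10556 + (-9 + 5²) = 10556 + (-9 + 25) = 10556 + 16 = 10572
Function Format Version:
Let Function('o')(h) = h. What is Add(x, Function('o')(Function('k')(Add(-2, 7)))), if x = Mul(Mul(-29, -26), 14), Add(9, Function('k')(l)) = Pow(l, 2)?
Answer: 10572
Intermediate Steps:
Function('k')(l) = Add(-9, Pow(l, 2))
x = 10556 (x = Mul(754, 14) = 10556)
Add(x, Function('o')(Function('k')(Add(-2, 7)))) = Add(10556, Add(-9, Pow(Add(-2, 7), 2))) = Add(10556, Add(-9, Pow(5, 2))) = Add(10556, Add(-9, 25)) = Add(10556, 16) = 10572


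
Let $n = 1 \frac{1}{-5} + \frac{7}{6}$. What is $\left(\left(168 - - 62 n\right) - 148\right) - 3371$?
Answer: $- \frac{49366}{15} \approx -3291.1$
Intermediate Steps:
$n = \frac{29}{30}$ ($n = 1 \left(- \frac{1}{5}\right) + 7 \cdot \frac{1}{6} = - \frac{1}{5} + \frac{7}{6} = \frac{29}{30} \approx 0.96667$)
$\left(\left(168 - - 62 n\right) - 148\right) - 3371 = \left(\left(168 - \left(-62\right) \frac{29}{30}\right) - 148\right) - 3371 = \left(\left(168 - - \frac{899}{15}\right) - 148\right) - 3371 = \left(\left(168 + \frac{899}{15}\right) - 148\right) - 3371 = \left(\frac{3419}{15} - 148\right) - 3371 = \frac{1199}{15} - 3371 = - \frac{49366}{15}$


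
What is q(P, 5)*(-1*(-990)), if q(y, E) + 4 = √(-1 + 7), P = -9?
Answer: -3960 + 990*√6 ≈ -1535.0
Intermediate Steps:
q(y, E) = -4 + √6 (q(y, E) = -4 + √(-1 + 7) = -4 + √6)
q(P, 5)*(-1*(-990)) = (-4 + √6)*(-1*(-990)) = (-4 + √6)*990 = -3960 + 990*√6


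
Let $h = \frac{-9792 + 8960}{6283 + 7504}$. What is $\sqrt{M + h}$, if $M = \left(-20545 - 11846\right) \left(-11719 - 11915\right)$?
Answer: $\frac{\sqrt{145512780169105102}}{13787} \approx 27668.0$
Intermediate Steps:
$M = 765528894$ ($M = \left(-32391\right) \left(-23634\right) = 765528894$)
$h = - \frac{832}{13787} \approx -0.060347$
$\sqrt{M + h} = \sqrt{765528894 - \frac{832}{13787}} = \sqrt{\frac{10554346860746}{13787}} = \frac{\sqrt{145512780169105102}}{13787}$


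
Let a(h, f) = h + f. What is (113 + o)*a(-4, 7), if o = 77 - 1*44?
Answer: 438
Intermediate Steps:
o = 33 (o = 77 - 44 = 33)
a(h, f) = f + h
(113 + o)*a(-4, 7) = (113 + 33)*(7 - 4) = 146*3 = 438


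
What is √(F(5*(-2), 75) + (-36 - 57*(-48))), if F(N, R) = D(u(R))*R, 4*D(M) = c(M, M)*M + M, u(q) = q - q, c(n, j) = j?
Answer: 30*√3 ≈ 51.962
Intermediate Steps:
u(q) = 0
D(M) = M/4 + M²/4 (D(M) = (M*M + M)/4 = (M² + M)/4 = (M + M²)/4 = M/4 + M²/4)
F(N, R) = 0 (F(N, R) = ((¼)*0*(1 + 0))*R = ((¼)*0*1)*R = 0*R = 0)
√(F(5*(-2), 75) + (-36 - 57*(-48))) = √(0 + (-36 - 57*(-48))) = √(0 + (-36 + 2736)) = √(0 + 2700) = √2700 = 30*√3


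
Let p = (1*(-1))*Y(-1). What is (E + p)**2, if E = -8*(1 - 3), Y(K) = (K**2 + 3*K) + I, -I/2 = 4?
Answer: 676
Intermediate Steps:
I = -8 (I = -2*4 = -8)
Y(K) = -8 + K**2 + 3*K (Y(K) = (K**2 + 3*K) - 8 = -8 + K**2 + 3*K)
E = 16 (E = -8*(-2) = 16)
p = 10 (p = (1*(-1))*(-8 + (-1)**2 + 3*(-1)) = -(-8 + 1 - 3) = -1*(-10) = 10)
(E + p)**2 = (16 + 10)**2 = 26**2 = 676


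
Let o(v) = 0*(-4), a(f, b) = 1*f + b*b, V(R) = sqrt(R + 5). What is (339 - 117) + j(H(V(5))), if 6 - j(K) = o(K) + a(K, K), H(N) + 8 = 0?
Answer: 172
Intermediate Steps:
V(R) = sqrt(5 + R)
H(N) = -8 (H(N) = -8 + 0 = -8)
a(f, b) = f + b**2
o(v) = 0
j(K) = 6 - K - K**2 (j(K) = 6 - (0 + (K + K**2)) = 6 - (K + K**2) = 6 + (-K - K**2) = 6 - K - K**2)
(339 - 117) + j(H(V(5))) = (339 - 117) + (6 - 1*(-8) - 1*(-8)**2) = 222 + (6 + 8 - 1*64) = 222 + (6 + 8 - 64) = 222 - 50 = 172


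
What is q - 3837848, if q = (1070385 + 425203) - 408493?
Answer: -2750753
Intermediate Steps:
q = 1087095 (q = 1495588 - 408493 = 1087095)
q - 3837848 = 1087095 - 3837848 = -2750753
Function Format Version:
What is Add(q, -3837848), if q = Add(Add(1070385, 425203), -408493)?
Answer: -2750753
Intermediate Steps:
q = 1087095 (q = Add(1495588, -408493) = 1087095)
Add(q, -3837848) = Add(1087095, -3837848) = -2750753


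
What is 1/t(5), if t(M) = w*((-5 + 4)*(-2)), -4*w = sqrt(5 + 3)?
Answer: -sqrt(2)/2 ≈ -0.70711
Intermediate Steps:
w = -sqrt(2)/2 (w = -sqrt(5 + 3)/4 = -sqrt(2)/2 ≈ -0.70711)
t(M) = -sqrt(2) (t(M) = (-sqrt(2)/2)*((-5 + 4)*(-2)) = (-sqrt(2)/2)*(-1*(-2)) = -sqrt(2)/2*2 = -sqrt(2))
1/t(5) = 1/(-sqrt(2)) = -sqrt(2)/2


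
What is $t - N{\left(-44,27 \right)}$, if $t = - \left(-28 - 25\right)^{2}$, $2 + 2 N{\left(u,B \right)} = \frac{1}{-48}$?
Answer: $- \frac{269567}{96} \approx -2808.0$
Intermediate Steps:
$N{\left(u,B \right)} = - \frac{97}{96}$ ($N{\left(u,B \right)} = -1 + \frac{1}{2 \left(-48\right)} = -1 + \frac{1}{2} \left(- \frac{1}{48}\right) = -1 - \frac{1}{96} = - \frac{97}{96}$)
$t = -2809$ ($t = - \left(-53\right)^{2} = \left(-1\right) 2809 = -2809$)
$t - N{\left(-44,27 \right)} = -2809 - - \frac{97}{96} = -2809 + \frac{97}{96} = - \frac{269567}{96}$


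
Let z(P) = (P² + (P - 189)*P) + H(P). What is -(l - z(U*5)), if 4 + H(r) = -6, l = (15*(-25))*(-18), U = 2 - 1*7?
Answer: -785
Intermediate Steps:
U = -5 (U = 2 - 7 = -5)
l = 6750 (l = -375*(-18) = 6750)
H(r) = -10 (H(r) = -4 - 6 = -10)
z(P) = -10 + P² + P*(-189 + P) (z(P) = (P² + (P - 189)*P) - 10 = (P² + (-189 + P)*P) - 10 = (P² + P*(-189 + P)) - 10 = -10 + P² + P*(-189 + P))
-(l - z(U*5)) = -(6750 - (-10 - (-945)*5 + 2*(-5*5)²)) = -(6750 - (-10 - 189*(-25) + 2*(-25)²)) = -(6750 - (-10 + 4725 + 2*625)) = -(6750 - (-10 + 4725 + 1250)) = -(6750 - 1*5965) = -(6750 - 5965) = -1*785 = -785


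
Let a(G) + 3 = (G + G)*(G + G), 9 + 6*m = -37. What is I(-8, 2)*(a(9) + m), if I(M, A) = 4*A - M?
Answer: 15040/3 ≈ 5013.3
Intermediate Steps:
m = -23/3 (m = -3/2 + (⅙)*(-37) = -3/2 - 37/6 = -23/3 ≈ -7.6667)
I(M, A) = -M + 4*A
a(G) = -3 + 4*G² (a(G) = -3 + (G + G)*(G + G) = -3 + (2*G)*(2*G) = -3 + 4*G²)
I(-8, 2)*(a(9) + m) = (-1*(-8) + 4*2)*((-3 + 4*9²) - 23/3) = (8 + 8)*((-3 + 4*81) - 23/3) = 16*((-3 + 324) - 23/3) = 16*(321 - 23/3) = 16*(940/3) = 15040/3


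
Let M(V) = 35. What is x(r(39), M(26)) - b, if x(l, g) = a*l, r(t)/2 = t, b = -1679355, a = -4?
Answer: 1679043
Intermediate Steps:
r(t) = 2*t
x(l, g) = -4*l
x(r(39), M(26)) - b = -8*39 - 1*(-1679355) = -4*78 + 1679355 = -312 + 1679355 = 1679043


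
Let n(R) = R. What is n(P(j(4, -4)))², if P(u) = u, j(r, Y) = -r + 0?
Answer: 16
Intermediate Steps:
j(r, Y) = -r
n(P(j(4, -4)))² = (-1*4)² = (-4)² = 16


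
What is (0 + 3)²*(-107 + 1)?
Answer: -954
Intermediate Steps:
(0 + 3)²*(-107 + 1) = 3²*(-106) = 9*(-106) = -954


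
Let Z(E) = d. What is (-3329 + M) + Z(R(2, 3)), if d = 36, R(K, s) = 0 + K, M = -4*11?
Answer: -3337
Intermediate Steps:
M = -44
R(K, s) = K
Z(E) = 36
(-3329 + M) + Z(R(2, 3)) = (-3329 - 44) + 36 = -3373 + 36 = -3337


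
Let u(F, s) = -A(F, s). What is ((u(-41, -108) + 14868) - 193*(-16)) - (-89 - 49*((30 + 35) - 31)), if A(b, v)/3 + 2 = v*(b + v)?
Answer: -28559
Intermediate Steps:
A(b, v) = -6 + 3*v*(b + v) (A(b, v) = -6 + 3*(v*(b + v)) = -6 + 3*v*(b + v))
u(F, s) = 6 - 3*s² - 3*F*s (u(F, s) = -(-6 + 3*s² + 3*F*s) = 6 - 3*s² - 3*F*s)
((u(-41, -108) + 14868) - 193*(-16)) - (-89 - 49*((30 + 35) - 31)) = (((6 - 3*(-108)² - 3*(-41)*(-108)) + 14868) - 193*(-16)) - (-89 - 49*((30 + 35) - 31)) = (((6 - 3*11664 - 13284) + 14868) + 3088) - (-89 - 49*(65 - 31)) = (((6 - 34992 - 13284) + 14868) + 3088) - (-89 - 49*34) = ((-48270 + 14868) + 3088) - (-89 - 1666) = (-33402 + 3088) - 1*(-1755) = -30314 + 1755 = -28559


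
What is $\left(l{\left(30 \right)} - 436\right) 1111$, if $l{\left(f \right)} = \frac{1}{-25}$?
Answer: $- \frac{12111011}{25} \approx -4.8444 \cdot 10^{5}$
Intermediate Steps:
$l{\left(f \right)} = - \frac{1}{25}$
$\left(l{\left(30 \right)} - 436\right) 1111 = \left(- \frac{1}{25} - 436\right) 1111 = \left(- \frac{10901}{25}\right) 1111 = - \frac{12111011}{25}$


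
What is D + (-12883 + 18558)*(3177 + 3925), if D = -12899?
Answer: 40290951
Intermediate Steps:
D + (-12883 + 18558)*(3177 + 3925) = -12899 + (-12883 + 18558)*(3177 + 3925) = -12899 + 5675*7102 = -12899 + 40303850 = 40290951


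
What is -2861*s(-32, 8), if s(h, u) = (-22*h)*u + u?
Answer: -16136040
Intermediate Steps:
s(h, u) = u - 22*h*u (s(h, u) = -22*h*u + u = u - 22*h*u)
-2861*s(-32, 8) = -22888*(1 - 22*(-32)) = -22888*(1 + 704) = -22888*705 = -2861*5640 = -16136040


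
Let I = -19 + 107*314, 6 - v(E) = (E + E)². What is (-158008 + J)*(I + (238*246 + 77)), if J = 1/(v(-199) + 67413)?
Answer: -1325557702059724/90985 ≈ -1.4569e+10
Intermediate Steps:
v(E) = 6 - 4*E² (v(E) = 6 - (E + E)² = 6 - (2*E)² = 6 - 4*E²)
J = -1/90985 (J = 1/((6 - 4*(-199)²) + 67413) = 1/((6 - 4*39601) + 67413) = 1/((6 - 158404) + 67413) = 1/(-158398 + 67413) = 1/(-90985) = -1/90985 ≈ -1.0991e-5)
I = 33579 (I = -19 + 33598 = 33579)
(-158008 + J)*(I + (238*246 + 77)) = (-158008 - 1/90985)*(33579 + (238*246 + 77)) = -14376357881*(33579 + (58548 + 77))/90985 = -14376357881*(33579 + 58625)/90985 = -14376357881/90985*92204 = -1325557702059724/90985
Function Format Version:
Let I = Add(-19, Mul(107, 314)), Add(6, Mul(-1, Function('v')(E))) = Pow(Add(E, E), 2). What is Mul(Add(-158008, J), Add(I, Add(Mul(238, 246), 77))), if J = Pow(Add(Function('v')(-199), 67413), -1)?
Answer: Rational(-1325557702059724, 90985) ≈ -1.4569e+10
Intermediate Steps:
Function('v')(E) = Add(6, Mul(-4, Pow(E, 2))) (Function('v')(E) = Add(6, Mul(-1, Pow(Add(E, E), 2))) = Add(6, Mul(-1, Pow(Mul(2, E), 2))) = Add(6, Mul(-1, Mul(4, Pow(E, 2)))) = Add(6, Mul(-4, Pow(E, 2))))
J = Rational(-1, 90985) (J = Pow(Add(Add(6, Mul(-4, Pow(-199, 2))), 67413), -1) = Pow(Add(Add(6, Mul(-4, 39601)), 67413), -1) = Pow(Add(Add(6, -158404), 67413), -1) = Pow(Add(-158398, 67413), -1) = Pow(-90985, -1) = Rational(-1, 90985) ≈ -1.0991e-5)
I = 33579 (I = Add(-19, 33598) = 33579)
Mul(Add(-158008, J), Add(I, Add(Mul(238, 246), 77))) = Mul(Add(-158008, Rational(-1, 90985)), Add(33579, Add(Mul(238, 246), 77))) = Mul(Rational(-14376357881, 90985), Add(33579, Add(58548, 77))) = Mul(Rational(-14376357881, 90985), Add(33579, 58625)) = Mul(Rational(-14376357881, 90985), 92204) = Rational(-1325557702059724, 90985)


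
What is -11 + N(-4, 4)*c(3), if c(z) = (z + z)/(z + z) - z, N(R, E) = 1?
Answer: -13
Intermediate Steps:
c(z) = 1 - z (c(z) = (2*z)/((2*z)) - z = (2*z)*(1/(2*z)) - z = 1 - z)
-11 + N(-4, 4)*c(3) = -11 + 1*(1 - 1*3) = -11 + 1*(1 - 3) = -11 + 1*(-2) = -11 - 2 = -13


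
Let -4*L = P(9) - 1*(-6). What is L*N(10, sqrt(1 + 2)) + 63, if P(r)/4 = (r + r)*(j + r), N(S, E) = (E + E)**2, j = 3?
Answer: -2547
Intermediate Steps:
N(S, E) = 4*E**2 (N(S, E) = (2*E)**2 = 4*E**2)
P(r) = 8*r*(3 + r) (P(r) = 4*((r + r)*(3 + r)) = 4*((2*r)*(3 + r)) = 4*(2*r*(3 + r)) = 8*r*(3 + r))
L = -435/2 (L = -(8*9*(3 + 9) - 1*(-6))/4 = -(8*9*12 + 6)/4 = -(864 + 6)/4 = -1/4*870 = -435/2 ≈ -217.50)
L*N(10, sqrt(1 + 2)) + 63 = -870*(sqrt(1 + 2))**2 + 63 = -870*(sqrt(3))**2 + 63 = -870*3 + 63 = -435/2*12 + 63 = -2610 + 63 = -2547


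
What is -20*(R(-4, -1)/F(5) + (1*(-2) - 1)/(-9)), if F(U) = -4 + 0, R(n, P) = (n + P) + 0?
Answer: -95/3 ≈ -31.667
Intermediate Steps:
R(n, P) = P + n (R(n, P) = (P + n) + 0 = P + n)
F(U) = -4
-20*(R(-4, -1)/F(5) + (1*(-2) - 1)/(-9)) = -20*((-1 - 4)/(-4) + (1*(-2) - 1)/(-9)) = -20*(-5*(-¼) + (-2 - 1)*(-⅑)) = -20*(5/4 - 3*(-⅑)) = -20*(5/4 + ⅓) = -20*19/12 = -95/3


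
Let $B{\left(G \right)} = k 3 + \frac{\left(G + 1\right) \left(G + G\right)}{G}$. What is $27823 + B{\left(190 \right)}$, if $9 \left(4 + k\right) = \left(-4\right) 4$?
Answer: $\frac{84563}{3} \approx 28188.0$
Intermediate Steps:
$k = - \frac{52}{9}$ ($k = -4 + \frac{\left(-4\right) 4}{9} = -4 + \frac{1}{9} \left(-16\right) = -4 - \frac{16}{9} = - \frac{52}{9} \approx -5.7778$)
$B{\left(G \right)} = - \frac{46}{3} + 2 G$ ($B{\left(G \right)} = \left(- \frac{52}{9}\right) 3 + \frac{\left(G + 1\right) \left(G + G\right)}{G} = - \frac{52}{3} + \frac{\left(1 + G\right) 2 G}{G} = - \frac{52}{3} + \frac{2 G \left(1 + G\right)}{G} = - \frac{52}{3} + \left(2 + 2 G\right) = - \frac{46}{3} + 2 G$)
$27823 + B{\left(190 \right)} = 27823 + \left(- \frac{46}{3} + 2 \cdot 190\right) = 27823 + \left(- \frac{46}{3} + 380\right) = 27823 + \frac{1094}{3} = \frac{84563}{3}$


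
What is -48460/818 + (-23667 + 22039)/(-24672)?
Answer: -149284177/2522712 ≈ -59.176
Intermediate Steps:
-48460/818 + (-23667 + 22039)/(-24672) = -48460*1/818 - 1628*(-1/24672) = -24230/409 + 407/6168 = -149284177/2522712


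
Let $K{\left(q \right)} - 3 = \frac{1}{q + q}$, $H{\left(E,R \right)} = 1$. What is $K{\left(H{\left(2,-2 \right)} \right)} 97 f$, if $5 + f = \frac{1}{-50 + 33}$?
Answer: $- \frac{29197}{17} \approx -1717.5$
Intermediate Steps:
$f = - \frac{86}{17}$ ($f = -5 + \frac{1}{-50 + 33} = -5 + \frac{1}{-17} = -5 - \frac{1}{17} = - \frac{86}{17} \approx -5.0588$)
$K{\left(q \right)} = 3 + \frac{1}{2 q}$ ($K{\left(q \right)} = 3 + \frac{1}{q + q} = 3 + \frac{1}{2 q}$)
$K{\left(H{\left(2,-2 \right)} \right)} 97 f = \left(3 + \frac{1}{2 \cdot 1}\right) 97 \left(- \frac{86}{17}\right) = \left(3 + \frac{1}{2} \cdot 1\right) 97 \left(- \frac{86}{17}\right) = \left(3 + \frac{1}{2}\right) 97 \left(- \frac{86}{17}\right) = \frac{7}{2} \cdot 97 \left(- \frac{86}{17}\right) = \frac{679}{2} \left(- \frac{86}{17}\right) = - \frac{29197}{17}$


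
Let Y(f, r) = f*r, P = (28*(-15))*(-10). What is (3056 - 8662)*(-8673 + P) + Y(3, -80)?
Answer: 25075398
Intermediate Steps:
P = 4200 (P = -420*(-10) = 4200)
(3056 - 8662)*(-8673 + P) + Y(3, -80) = (3056 - 8662)*(-8673 + 4200) + 3*(-80) = -5606*(-4473) - 240 = 25075638 - 240 = 25075398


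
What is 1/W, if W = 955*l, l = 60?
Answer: 1/57300 ≈ 1.7452e-5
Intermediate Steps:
W = 57300 (W = 955*60 = 57300)
1/W = 1/57300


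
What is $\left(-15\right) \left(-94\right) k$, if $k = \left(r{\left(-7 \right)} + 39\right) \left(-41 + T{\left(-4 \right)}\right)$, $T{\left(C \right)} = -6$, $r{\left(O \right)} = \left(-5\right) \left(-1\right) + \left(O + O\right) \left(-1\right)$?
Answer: $-3843660$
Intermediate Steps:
$r{\left(O \right)} = 5 - 2 O$ ($r{\left(O \right)} = 5 + 2 O \left(-1\right) = 5 - 2 O$)
$k = -2726$ ($k = \left(\left(5 - -14\right) + 39\right) \left(-41 - 6\right) = \left(\left(5 + 14\right) + 39\right) \left(-47\right) = \left(19 + 39\right) \left(-47\right) = 58 \left(-47\right) = -2726$)
$\left(-15\right) \left(-94\right) k = \left(-15\right) \left(-94\right) \left(-2726\right) = 1410 \left(-2726\right) = -3843660$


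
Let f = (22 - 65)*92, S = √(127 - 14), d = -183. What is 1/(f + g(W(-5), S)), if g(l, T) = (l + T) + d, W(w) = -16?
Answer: -4155/17263912 - √113/17263912 ≈ -0.00024129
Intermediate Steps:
S = √113 ≈ 10.630
g(l, T) = -183 + T + l (g(l, T) = (l + T) - 183 = (T + l) - 183 = -183 + T + l)
f = -3956 (f = -43*92 = -3956)
1/(f + g(W(-5), S)) = 1/(-3956 + (-183 + √113 - 16)) = 1/(-3956 + (-199 + √113)) = 1/(-4155 + √113)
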